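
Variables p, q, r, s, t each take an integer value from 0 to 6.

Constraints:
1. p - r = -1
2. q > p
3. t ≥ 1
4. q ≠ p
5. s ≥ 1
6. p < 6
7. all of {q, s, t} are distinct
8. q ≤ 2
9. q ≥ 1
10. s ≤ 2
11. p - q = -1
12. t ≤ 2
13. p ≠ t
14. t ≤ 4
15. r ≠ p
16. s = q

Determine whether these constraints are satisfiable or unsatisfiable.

Unsatisfiable

Constraints 3, 5, 8, 9, 10, and 12 confine each of q, s, t to the 2 values {1, 2}.
Constraint 7 requires all 3 of them to be distinct, but only 2 values are available — impossible by the pigeonhole principle.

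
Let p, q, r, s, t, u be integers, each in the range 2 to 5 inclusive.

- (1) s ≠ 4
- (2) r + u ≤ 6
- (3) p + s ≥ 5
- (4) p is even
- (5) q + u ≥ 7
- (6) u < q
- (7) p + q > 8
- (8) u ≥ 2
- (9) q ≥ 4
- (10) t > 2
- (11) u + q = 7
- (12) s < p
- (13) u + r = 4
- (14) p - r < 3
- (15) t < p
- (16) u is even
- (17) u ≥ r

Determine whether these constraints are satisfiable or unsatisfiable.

One satisfying assignment is p = 4, q = 5, r = 2, s = 2, t = 3, u = 2.
For the less obvious constraints — constraint 2: r + u = 4; constraint 3: p + s = 6 — and the others hold by inspection.

Satisfiable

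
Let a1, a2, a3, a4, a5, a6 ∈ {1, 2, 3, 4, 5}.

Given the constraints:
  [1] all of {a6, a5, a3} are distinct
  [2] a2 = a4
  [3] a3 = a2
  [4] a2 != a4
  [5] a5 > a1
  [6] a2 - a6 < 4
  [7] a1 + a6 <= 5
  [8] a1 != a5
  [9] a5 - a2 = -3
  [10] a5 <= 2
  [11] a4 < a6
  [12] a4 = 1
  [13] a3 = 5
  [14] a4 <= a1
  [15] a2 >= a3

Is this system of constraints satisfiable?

Unsatisfiable

Constraint 13 fixes a3 = 5 and constraint 12 fixes a4 = 1. Constraints 2 and 3 give a3 = a2 = a4, so a3 = a4. But 5 ≠ 1 — contradiction.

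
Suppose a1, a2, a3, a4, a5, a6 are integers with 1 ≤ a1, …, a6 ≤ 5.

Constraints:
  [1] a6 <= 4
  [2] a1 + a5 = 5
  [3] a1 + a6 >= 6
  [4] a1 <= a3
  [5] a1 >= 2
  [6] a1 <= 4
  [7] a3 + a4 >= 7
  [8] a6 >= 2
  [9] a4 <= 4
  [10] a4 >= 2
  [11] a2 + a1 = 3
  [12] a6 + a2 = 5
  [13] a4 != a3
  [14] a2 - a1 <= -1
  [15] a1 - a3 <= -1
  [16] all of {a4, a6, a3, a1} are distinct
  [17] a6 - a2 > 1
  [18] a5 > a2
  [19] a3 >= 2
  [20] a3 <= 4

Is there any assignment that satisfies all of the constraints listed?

Unsatisfiable

Constraints 1, 5, 6, 8, 9, 10, 19, and 20 confine each of a4, a6, a3, a1 to the 3 values {2, …, 4}.
Constraint 16 requires all 4 of them to be distinct, but only 3 values are available — impossible by the pigeonhole principle.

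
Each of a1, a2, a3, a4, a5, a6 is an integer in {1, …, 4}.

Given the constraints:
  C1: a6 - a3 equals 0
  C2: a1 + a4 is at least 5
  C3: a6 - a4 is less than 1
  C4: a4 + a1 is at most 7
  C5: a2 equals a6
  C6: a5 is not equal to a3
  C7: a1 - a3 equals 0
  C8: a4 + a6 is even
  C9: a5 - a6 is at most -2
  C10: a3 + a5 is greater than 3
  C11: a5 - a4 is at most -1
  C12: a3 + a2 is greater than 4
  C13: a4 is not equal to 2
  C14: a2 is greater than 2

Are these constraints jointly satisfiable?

Try a1 = 3, a2 = 3, a3 = 3, a4 = 3, a5 = 1, a6 = 3.
Check constraint 1: a6 - a3 = 0; constraint 2: a1 + a4 = 6; constraint 3: a6 - a4 = 0. The remaining constraints are straightforward to verify.

Satisfiable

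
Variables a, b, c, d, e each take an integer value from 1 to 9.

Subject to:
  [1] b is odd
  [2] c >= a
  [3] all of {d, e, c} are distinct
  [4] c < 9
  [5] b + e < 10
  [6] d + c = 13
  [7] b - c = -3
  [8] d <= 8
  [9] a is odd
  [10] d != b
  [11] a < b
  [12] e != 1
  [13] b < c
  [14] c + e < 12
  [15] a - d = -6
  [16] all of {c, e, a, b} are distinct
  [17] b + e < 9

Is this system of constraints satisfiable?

Take a = 1, b = 3, c = 6, d = 7, e = 5. Then constraint 5: b + e = 8; constraint 6: d + c = 13, and every other listed constraint is also met.

Satisfiable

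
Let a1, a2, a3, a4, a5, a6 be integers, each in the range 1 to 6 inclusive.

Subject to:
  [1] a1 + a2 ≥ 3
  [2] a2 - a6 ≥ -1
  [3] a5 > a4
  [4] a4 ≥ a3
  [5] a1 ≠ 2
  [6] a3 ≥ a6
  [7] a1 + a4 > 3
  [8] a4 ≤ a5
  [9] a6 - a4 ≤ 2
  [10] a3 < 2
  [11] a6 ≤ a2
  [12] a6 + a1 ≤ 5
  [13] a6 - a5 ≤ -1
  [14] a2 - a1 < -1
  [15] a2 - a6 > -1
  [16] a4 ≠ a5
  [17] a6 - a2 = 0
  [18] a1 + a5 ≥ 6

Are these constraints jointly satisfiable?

Setting (a1, a2, a3, a4, a5, a6) = (4, 1, 1, 1, 3, 1) satisfies everything: constraint 1: a1 + a2 = 5; constraint 2: a2 - a6 = 0; constraint 7: a1 + a4 = 5, and the others follow.

Satisfiable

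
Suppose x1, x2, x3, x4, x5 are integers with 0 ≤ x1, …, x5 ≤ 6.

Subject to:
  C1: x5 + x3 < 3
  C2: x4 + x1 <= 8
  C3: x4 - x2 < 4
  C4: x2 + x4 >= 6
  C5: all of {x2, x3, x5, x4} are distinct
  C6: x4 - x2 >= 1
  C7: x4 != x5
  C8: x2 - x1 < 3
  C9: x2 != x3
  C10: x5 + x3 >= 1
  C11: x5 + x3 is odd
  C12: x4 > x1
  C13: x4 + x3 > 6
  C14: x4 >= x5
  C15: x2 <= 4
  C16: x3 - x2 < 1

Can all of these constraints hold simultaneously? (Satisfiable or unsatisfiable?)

Take x1 = 1, x2 = 3, x3 = 1, x4 = 6, x5 = 0. Then constraint 1: x5 + x3 = 1; constraint 2: x4 + x1 = 7, and every other listed constraint is also met.

Satisfiable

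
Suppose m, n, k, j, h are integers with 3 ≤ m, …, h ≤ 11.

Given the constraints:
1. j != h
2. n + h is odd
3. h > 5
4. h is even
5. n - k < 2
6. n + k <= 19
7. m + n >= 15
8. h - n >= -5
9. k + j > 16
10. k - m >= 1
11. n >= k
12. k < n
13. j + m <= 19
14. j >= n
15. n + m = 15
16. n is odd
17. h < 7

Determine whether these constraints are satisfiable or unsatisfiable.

Satisfiable

One satisfying assignment is m = 6, n = 9, k = 8, j = 10, h = 6.
For the less obvious constraints — constraint 5: n - k = 1; constraint 6: n + k = 17 — and the others hold by inspection.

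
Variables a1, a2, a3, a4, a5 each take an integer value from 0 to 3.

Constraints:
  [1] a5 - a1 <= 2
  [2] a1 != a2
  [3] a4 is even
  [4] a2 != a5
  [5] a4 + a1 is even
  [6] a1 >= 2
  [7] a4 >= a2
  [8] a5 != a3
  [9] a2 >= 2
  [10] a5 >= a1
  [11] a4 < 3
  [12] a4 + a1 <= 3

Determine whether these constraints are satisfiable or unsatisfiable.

From constraints 7 and 9: a4 ≥ a2 ≥ 2. From constraint 6: a1 ≥ 2. Hence a4 + a1 ≥ 4. But constraint 12 requires a4 + a1 ≤ 3, and 3 < 4. Contradiction.

Unsatisfiable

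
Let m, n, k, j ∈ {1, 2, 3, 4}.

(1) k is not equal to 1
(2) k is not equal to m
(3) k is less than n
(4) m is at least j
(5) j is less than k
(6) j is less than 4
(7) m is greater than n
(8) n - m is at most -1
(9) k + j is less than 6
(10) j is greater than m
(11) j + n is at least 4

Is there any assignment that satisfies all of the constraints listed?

Unsatisfiable

Constraints 3, 5, 8, and 10 give k < n, n < m, m < j, j < k. Chaining: k < n < m < j < k, which forces k < k — impossible.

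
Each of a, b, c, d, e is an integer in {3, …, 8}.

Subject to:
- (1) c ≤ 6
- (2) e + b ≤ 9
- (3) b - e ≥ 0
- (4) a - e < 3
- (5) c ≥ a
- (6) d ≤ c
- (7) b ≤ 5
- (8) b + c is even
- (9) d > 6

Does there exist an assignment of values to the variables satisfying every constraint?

Unsatisfiable

From constraint 9: d ≥ 7. From constraints 1 and 6: d ≤ c and c ≤ 6, so d ≤ 6. But 6 < 7, so no value of d works.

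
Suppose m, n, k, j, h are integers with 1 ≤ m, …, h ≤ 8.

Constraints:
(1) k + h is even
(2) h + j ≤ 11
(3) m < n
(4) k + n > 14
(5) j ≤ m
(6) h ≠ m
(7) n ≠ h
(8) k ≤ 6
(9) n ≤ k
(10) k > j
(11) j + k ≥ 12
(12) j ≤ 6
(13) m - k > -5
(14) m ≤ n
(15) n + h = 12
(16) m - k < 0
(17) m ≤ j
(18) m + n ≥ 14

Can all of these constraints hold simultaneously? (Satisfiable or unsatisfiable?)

From constraints 12 and 17: m ≤ j ≤ 6. From constraints 8 and 9: n ≤ k ≤ 6. Hence m + n ≤ 12. But constraint 18 requires m + n ≥ 14, and 14 > 12. Contradiction.

Unsatisfiable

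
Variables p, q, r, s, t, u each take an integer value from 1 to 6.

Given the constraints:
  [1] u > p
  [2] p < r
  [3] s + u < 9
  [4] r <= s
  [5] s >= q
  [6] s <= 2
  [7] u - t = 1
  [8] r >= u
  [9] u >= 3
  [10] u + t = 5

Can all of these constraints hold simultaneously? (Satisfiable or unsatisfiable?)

From constraints 8 and 9: r ≥ u and u ≥ 3, so r ≥ 3. From constraints 4 and 6: r ≤ s and s ≤ 2, so r ≤ 2. But 2 < 3, so no value of r works.

Unsatisfiable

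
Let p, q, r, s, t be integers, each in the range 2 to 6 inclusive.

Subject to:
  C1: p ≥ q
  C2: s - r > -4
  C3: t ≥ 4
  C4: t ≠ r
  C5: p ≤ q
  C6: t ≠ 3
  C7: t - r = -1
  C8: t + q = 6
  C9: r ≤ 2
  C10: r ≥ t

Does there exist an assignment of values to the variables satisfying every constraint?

Unsatisfiable

From constraint 3: t ≥ 4. From constraints 9 and 10: t ≤ r and r ≤ 2, so t ≤ 2. But 2 < 4, so no value of t works.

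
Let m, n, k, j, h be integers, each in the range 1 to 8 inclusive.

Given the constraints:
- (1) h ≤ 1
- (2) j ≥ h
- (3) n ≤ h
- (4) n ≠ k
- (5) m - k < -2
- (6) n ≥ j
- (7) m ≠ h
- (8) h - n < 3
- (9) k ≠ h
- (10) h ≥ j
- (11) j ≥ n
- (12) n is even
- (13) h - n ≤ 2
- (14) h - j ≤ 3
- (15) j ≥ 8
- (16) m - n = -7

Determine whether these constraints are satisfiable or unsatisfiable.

Unsatisfiable

From constraints 6 and 15: n ≥ j and j ≥ 8, so n ≥ 8. From constraints 1 and 3: n ≤ h and h ≤ 1, so n ≤ 1. But 1 < 8, so no value of n works.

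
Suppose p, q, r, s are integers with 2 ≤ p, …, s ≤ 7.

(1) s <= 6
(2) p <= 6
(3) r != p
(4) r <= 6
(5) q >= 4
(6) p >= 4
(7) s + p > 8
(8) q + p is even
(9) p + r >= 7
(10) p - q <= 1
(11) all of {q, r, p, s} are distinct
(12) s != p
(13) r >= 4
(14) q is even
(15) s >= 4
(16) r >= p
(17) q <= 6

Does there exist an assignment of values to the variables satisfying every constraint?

Constraints 1, 2, 4, 5, 6, 13, 15, and 17 confine each of q, r, p, s to the 3 values {4, …, 6}.
Constraint 11 requires all 4 of them to be distinct, but only 3 values are available — impossible by the pigeonhole principle.

Unsatisfiable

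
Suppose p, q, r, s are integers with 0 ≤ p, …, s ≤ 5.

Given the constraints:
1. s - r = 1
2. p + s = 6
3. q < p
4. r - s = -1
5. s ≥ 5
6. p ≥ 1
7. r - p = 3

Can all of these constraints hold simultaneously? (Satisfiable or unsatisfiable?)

Satisfiable

The assignment p = 1, q = 0, r = 4, s = 5 works:
  constraint 1 holds since s - r = 1.
  constraint 2 holds since p + s = 6.
  constraint 4 holds since r - s = -1.
The rest check out directly.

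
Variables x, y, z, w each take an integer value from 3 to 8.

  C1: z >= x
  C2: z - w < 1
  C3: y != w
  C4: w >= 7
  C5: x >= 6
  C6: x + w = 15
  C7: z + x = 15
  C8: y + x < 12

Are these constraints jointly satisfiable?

Satisfiable

Try x = 7, y = 3, z = 8, w = 8.
Check constraint 2: z - w = 0; constraint 6: x + w = 15; constraint 7: z + x = 15. The remaining constraints are straightforward to verify.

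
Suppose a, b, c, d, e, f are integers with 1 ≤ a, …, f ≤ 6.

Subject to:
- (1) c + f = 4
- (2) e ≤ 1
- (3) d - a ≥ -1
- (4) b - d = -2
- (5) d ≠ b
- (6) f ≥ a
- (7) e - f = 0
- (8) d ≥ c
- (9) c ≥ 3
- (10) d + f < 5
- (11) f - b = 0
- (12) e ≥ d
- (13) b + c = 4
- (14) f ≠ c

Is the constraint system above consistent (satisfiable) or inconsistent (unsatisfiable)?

Unsatisfiable

From constraints 8 and 9: d ≥ c and c ≥ 3, so d ≥ 3. From constraints 2 and 12: d ≤ e and e ≤ 1, so d ≤ 1. But 1 < 3, so no value of d works.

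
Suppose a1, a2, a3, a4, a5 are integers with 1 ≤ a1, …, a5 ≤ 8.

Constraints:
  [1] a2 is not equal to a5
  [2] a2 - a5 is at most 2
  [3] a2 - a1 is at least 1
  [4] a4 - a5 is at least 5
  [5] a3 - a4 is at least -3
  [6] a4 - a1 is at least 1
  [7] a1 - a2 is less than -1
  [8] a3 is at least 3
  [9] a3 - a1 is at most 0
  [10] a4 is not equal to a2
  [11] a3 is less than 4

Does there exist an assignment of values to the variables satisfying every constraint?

Constraints 2, 3, 4, 5, and 9 give a3 − a4 ≥ -3, a4 − a5 ≥ 5, a5 − a2 ≥ -2, a2 − a1 ≥ 1, a1 − a3 ≥ 0.
Adding all 5 inequalities: the left sides telescope to 0, and the right sides sum to (-3) + 5 + (-2) + 1 + 0 = 1. So 0 ≥ 1, which is false.

Unsatisfiable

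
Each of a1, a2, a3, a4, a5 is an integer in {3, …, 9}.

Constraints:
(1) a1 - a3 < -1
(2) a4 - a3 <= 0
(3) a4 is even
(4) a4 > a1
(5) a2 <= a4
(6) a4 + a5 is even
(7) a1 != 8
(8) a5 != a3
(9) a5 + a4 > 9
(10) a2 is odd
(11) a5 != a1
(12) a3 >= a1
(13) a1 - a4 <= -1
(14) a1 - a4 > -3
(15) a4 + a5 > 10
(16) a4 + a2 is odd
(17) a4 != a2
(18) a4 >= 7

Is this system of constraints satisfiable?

Satisfiable

The assignment a1 = 6, a2 = 3, a3 = 8, a4 = 8, a5 = 4 works:
  constraint 1 holds since a1 - a3 = -2.
  constraint 2 holds since a4 - a3 = 0.
The rest check out directly.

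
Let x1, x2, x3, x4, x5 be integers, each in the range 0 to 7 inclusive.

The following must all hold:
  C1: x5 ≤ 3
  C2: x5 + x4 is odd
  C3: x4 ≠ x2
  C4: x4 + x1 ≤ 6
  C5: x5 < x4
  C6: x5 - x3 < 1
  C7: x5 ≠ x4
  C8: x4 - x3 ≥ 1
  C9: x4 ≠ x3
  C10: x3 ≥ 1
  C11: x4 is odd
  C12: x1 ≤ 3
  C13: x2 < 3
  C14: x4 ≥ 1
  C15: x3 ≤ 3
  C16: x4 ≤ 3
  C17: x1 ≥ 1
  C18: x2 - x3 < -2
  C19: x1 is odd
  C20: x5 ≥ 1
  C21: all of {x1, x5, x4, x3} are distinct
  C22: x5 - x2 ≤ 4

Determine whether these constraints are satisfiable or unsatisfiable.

Unsatisfiable

Constraints 1, 10, 12, 14, 15, 16, 17, and 20 confine each of x1, x5, x4, x3 to the 3 values {1, …, 3}.
Constraint 21 requires all 4 of them to be distinct, but only 3 values are available — impossible by the pigeonhole principle.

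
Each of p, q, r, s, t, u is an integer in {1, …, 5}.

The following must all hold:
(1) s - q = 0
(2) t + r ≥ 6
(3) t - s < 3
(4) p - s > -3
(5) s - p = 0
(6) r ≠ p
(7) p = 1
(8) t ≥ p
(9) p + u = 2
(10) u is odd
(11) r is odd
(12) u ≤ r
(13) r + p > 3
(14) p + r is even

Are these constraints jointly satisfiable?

Satisfiable

Setting (p, q, r, s, t, u) = (1, 1, 5, 1, 1, 1) satisfies everything: constraint 1: s - q = 0; constraint 2: t + r = 6; constraint 3: t - s = 0, and the others follow.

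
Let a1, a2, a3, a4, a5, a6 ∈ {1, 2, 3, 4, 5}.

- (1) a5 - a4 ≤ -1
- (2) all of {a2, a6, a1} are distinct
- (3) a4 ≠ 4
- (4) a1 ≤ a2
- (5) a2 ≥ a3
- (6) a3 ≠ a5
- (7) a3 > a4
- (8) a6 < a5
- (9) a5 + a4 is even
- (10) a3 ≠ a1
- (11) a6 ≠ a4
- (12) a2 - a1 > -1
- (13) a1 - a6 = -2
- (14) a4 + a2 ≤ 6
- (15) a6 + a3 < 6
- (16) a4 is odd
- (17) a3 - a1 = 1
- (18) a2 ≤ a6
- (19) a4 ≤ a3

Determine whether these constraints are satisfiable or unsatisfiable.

Constraints 1, 5, 7, 8, and 18 give a3 ≤ a2, a2 ≤ a6, a6 < a5, a5 < a4, a4 < a3. Chaining: a3 ≤ a2 ≤ a6 < a5 < a4 < a3, which forces a3 < a3 — impossible.

Unsatisfiable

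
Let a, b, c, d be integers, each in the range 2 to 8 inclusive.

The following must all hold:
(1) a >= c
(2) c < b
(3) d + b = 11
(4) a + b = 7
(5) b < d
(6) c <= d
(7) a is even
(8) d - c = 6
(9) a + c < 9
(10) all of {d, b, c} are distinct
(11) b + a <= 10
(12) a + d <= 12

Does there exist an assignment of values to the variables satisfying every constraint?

One satisfying assignment is a = 4, b = 3, c = 2, d = 8.
For the less obvious constraints — constraint 3: d + b = 11; constraint 4: a + b = 7; constraint 8: d - c = 6 — and the others hold by inspection.

Satisfiable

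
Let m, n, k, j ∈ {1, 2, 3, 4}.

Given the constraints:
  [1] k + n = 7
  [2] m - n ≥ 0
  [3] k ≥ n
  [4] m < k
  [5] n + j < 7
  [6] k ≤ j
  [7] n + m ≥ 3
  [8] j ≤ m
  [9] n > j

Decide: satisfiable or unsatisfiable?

Unsatisfiable

Constraints 2, 4, 6, and 9 give k ≤ j, j < n, n ≤ m, m < k. Chaining: k ≤ j < n ≤ m < k, which forces k < k — impossible.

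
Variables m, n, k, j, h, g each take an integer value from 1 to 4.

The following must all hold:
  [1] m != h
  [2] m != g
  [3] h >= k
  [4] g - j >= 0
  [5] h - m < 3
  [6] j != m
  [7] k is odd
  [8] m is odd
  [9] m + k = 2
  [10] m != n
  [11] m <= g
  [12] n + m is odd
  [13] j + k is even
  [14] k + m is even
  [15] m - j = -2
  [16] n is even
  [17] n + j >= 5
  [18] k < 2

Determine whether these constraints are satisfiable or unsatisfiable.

Satisfiable

Setting (m, n, k, j, h, g) = (1, 4, 1, 3, 3, 3) satisfies everything: constraint 4: g - j = 0; constraint 5: h - m = 2; constraint 9: m + k = 2, and the others follow.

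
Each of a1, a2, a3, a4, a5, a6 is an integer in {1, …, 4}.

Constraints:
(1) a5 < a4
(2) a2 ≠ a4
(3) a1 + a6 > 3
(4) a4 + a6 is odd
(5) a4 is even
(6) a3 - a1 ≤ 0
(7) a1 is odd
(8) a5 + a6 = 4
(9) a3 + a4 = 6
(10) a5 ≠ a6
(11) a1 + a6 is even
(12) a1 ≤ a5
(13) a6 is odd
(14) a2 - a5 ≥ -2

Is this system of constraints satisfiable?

One satisfying assignment is a1 = 3, a2 = 1, a3 = 2, a4 = 4, a5 = 3, a6 = 1.
For the less obvious constraints — constraint 3: a1 + a6 = 4; constraint 6: a3 - a1 = -1 — and the others hold by inspection.

Satisfiable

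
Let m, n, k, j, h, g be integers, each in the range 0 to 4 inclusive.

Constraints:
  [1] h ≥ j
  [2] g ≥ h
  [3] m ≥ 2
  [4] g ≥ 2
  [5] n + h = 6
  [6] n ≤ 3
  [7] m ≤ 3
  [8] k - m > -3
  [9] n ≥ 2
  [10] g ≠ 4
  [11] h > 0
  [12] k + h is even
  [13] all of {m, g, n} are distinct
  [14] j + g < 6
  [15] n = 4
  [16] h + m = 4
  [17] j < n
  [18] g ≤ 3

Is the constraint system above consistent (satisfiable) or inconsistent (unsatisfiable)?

Constraints 3, 4, 6, 7, 9, and 18 confine each of m, g, n to the 2 values {2, 3}.
Constraint 13 requires all 3 of them to be distinct, but only 2 values are available — impossible by the pigeonhole principle.

Unsatisfiable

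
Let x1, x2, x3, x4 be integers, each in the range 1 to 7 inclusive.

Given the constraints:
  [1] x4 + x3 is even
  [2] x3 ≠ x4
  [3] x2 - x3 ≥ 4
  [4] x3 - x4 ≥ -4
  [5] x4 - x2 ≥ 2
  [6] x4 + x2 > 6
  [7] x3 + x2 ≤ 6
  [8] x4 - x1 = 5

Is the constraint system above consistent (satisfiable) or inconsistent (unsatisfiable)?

Constraints 3, 4, and 5 give x4 − x2 ≥ 2, x2 − x3 ≥ 4, x3 − x4 ≥ -4.
Adding all 3 inequalities: the left sides telescope to 0, and the right sides sum to 2 + 4 + (-4) = 2. So 0 ≥ 2, which is false.

Unsatisfiable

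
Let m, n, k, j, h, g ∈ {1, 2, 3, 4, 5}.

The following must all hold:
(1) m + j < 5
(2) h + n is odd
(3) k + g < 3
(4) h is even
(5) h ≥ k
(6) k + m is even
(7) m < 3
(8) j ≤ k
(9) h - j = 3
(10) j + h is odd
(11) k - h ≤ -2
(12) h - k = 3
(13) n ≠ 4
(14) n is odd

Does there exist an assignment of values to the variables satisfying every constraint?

Satisfiable

The assignment m = 1, n = 1, k = 1, j = 1, h = 4, g = 1 works:
  constraint 1 holds since m + j = 2.
  constraint 3 holds since k + g = 2.
  constraint 9 holds since h - j = 3.
The rest check out directly.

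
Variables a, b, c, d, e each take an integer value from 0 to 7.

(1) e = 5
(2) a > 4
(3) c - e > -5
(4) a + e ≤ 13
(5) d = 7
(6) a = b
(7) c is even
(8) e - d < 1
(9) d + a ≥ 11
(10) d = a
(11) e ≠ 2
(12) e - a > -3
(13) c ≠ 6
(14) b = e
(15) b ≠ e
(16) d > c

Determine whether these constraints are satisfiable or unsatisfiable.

Unsatisfiable

Constraint 5 fixes d = 7 and constraint 1 fixes e = 5. Constraints 6, 10, and 14 give d = a = b = e, so d = e. But 7 ≠ 5 — contradiction.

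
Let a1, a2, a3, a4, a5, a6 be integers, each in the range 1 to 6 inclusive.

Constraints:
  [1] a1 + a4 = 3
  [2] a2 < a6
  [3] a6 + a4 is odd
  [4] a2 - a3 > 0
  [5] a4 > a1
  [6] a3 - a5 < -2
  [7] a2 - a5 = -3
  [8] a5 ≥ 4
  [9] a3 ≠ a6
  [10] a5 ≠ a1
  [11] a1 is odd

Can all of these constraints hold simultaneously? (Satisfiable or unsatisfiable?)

Try a1 = 1, a2 = 2, a3 = 1, a4 = 2, a5 = 5, a6 = 3.
Check constraint 1: a1 + a4 = 3; constraint 4: a2 - a3 = 1. The remaining constraints are straightforward to verify.

Satisfiable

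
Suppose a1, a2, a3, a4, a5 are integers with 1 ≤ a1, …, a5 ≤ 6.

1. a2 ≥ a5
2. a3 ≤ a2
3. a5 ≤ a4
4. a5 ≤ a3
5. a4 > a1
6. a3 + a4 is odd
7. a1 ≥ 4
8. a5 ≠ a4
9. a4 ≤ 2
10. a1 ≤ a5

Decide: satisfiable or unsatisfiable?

From constraints 7 and 10: a5 ≥ a1 and a1 ≥ 4, so a5 ≥ 4. From constraints 3 and 9: a5 ≤ a4 and a4 ≤ 2, so a5 ≤ 2. But 2 < 4, so no value of a5 works.

Unsatisfiable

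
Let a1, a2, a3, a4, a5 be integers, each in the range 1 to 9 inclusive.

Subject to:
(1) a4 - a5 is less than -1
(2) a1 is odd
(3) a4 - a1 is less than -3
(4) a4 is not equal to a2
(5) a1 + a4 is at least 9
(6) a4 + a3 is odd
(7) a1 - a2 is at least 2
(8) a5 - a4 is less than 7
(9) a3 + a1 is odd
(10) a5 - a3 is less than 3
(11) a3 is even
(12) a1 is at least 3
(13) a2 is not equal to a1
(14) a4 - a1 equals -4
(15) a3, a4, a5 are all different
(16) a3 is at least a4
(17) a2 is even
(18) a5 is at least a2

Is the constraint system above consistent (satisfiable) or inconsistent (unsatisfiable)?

Satisfiable

The assignment a1 = 7, a2 = 2, a3 = 6, a4 = 3, a5 = 7 works:
  constraint 1 holds since a4 - a5 = -4.
  constraint 3 holds since a4 - a1 = -4.
  constraint 5 holds since a1 + a4 = 10.
The rest check out directly.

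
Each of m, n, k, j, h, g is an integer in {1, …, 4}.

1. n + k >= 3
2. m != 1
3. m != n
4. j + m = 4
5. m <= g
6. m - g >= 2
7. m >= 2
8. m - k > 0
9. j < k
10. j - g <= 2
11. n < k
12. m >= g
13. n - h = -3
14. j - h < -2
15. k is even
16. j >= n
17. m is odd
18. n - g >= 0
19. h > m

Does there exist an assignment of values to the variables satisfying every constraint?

Constraints 5, 8, 9, 16, and 18 give g ≤ n, n ≤ j, j < k, k < m, m ≤ g. Chaining: g ≤ n ≤ j < k < m ≤ g, which forces g < g — impossible.

Unsatisfiable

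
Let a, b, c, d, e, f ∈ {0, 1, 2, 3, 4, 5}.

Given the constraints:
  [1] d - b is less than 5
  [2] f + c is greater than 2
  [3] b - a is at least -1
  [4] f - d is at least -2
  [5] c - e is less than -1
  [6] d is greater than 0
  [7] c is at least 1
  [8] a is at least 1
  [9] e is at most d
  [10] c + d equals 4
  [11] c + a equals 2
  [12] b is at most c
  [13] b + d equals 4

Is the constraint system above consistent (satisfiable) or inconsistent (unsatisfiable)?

Try a = 1, b = 1, c = 1, d = 3, e = 3, f = 4.
Check constraint 1: d - b = 2; constraint 2: f + c = 5; constraint 3: b - a = 0. The remaining constraints are straightforward to verify.

Satisfiable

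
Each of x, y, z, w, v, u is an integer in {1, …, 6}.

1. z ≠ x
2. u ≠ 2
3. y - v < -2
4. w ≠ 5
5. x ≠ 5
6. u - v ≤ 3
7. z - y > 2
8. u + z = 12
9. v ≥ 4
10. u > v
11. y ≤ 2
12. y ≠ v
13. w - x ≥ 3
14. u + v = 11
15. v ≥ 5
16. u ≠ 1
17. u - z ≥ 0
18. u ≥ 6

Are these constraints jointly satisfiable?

Satisfiable

Take x = 3, y = 1, z = 6, w = 6, v = 5, u = 6. Then constraint 3: y - v = -4; constraint 6: u - v = 1; constraint 7: z - y = 5, and every other listed constraint is also met.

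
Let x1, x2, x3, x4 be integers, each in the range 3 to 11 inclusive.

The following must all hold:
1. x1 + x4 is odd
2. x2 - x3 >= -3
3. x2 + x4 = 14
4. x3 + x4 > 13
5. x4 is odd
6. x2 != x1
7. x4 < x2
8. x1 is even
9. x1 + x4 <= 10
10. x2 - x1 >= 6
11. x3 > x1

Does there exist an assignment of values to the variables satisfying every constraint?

The assignment x1 = 4, x2 = 11, x3 = 11, x4 = 3 works:
  constraint 2 holds since x2 - x3 = 0.
  constraint 3 holds since x2 + x4 = 14.
  constraint 4 holds since x3 + x4 = 14.
The rest check out directly.

Satisfiable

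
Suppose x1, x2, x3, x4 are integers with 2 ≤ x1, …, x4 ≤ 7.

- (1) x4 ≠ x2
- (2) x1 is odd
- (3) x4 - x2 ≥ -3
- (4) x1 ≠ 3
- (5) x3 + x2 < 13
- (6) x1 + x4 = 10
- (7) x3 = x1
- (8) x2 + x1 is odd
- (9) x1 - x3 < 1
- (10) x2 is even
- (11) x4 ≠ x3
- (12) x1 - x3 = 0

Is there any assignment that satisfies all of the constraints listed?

Satisfiable

Setting (x1, x2, x3, x4) = (7, 4, 7, 3) satisfies everything: constraint 3: x4 - x2 = -1; constraint 5: x3 + x2 = 11; constraint 6: x1 + x4 = 10, and the others follow.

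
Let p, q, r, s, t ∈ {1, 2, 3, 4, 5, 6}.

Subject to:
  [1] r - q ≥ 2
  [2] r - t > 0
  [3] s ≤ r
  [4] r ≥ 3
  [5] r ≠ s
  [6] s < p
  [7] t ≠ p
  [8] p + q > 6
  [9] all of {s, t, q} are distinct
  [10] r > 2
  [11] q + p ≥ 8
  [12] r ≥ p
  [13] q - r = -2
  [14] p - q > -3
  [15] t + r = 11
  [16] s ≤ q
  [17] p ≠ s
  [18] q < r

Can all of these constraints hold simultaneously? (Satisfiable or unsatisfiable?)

Satisfiable

Setting (p, q, r, s, t) = (4, 4, 6, 1, 5) satisfies everything: constraint 1: r - q = 2; constraint 2: r - t = 1; constraint 8: p + q = 8, and the others follow.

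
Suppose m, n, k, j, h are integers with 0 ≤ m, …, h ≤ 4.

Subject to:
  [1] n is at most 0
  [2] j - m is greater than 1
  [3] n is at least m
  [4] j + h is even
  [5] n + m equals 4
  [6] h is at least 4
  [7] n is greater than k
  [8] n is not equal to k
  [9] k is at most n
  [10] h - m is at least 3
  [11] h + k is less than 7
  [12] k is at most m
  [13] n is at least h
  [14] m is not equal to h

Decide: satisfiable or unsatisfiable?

From constraint 6: h ≥ 4. From constraints 1 and 13: h ≤ n and n ≤ 0, so h ≤ 0. But 0 < 4, so no value of h works.

Unsatisfiable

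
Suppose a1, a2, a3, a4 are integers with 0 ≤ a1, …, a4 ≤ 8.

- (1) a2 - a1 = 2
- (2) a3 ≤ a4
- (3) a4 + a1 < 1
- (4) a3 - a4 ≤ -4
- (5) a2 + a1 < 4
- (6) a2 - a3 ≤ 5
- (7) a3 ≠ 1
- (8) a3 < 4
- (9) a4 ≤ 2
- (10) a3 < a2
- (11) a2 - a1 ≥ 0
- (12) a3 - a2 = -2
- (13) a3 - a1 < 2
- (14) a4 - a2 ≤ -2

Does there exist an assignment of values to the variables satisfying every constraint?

Constraints 4, 6, and 14 give a3 − a2 ≥ -5, a2 − a4 ≥ 2, a4 − a3 ≥ 4.
Adding all 3 inequalities: the left sides telescope to 0, and the right sides sum to (-5) + 2 + 4 = 1. So 0 ≥ 1, which is false.

Unsatisfiable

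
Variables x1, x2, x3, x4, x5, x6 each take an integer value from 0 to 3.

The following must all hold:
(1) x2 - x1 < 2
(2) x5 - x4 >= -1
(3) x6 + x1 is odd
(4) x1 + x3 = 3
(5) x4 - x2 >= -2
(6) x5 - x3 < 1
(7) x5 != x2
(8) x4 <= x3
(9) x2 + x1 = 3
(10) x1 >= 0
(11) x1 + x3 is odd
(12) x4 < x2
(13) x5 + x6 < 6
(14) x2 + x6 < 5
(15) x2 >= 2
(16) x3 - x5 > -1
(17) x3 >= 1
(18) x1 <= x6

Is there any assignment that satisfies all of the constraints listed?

Satisfiable

One satisfying assignment is x1 = 1, x2 = 2, x3 = 2, x4 = 0, x5 = 1, x6 = 2.
For the less obvious constraints — constraint 1: x2 - x1 = 1; constraint 2: x5 - x4 = 1 — and the others hold by inspection.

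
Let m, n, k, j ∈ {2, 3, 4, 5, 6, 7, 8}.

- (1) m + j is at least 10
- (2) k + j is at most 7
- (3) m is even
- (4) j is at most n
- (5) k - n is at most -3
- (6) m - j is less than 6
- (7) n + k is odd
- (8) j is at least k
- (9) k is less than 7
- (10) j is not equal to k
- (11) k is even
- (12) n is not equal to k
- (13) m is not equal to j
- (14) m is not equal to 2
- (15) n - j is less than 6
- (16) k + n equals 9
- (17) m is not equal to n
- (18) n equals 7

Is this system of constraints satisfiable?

Satisfiable

The assignment m = 8, n = 7, k = 2, j = 4 works:
  constraint 1 holds since m + j = 12.
  constraint 2 holds since k + j = 6.
The rest check out directly.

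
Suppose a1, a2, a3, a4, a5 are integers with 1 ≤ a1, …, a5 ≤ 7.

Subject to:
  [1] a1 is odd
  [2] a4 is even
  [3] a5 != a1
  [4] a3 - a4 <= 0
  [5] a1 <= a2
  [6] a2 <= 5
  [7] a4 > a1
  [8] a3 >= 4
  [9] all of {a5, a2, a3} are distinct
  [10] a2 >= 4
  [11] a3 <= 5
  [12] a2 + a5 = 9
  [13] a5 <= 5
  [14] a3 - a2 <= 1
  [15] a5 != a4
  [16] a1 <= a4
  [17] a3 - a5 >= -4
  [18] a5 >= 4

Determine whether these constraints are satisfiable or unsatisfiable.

Unsatisfiable

Constraints 6, 8, 10, 11, 13, and 18 confine each of a5, a2, a3 to the 2 values {4, 5}.
Constraint 9 requires all 3 of them to be distinct, but only 2 values are available — impossible by the pigeonhole principle.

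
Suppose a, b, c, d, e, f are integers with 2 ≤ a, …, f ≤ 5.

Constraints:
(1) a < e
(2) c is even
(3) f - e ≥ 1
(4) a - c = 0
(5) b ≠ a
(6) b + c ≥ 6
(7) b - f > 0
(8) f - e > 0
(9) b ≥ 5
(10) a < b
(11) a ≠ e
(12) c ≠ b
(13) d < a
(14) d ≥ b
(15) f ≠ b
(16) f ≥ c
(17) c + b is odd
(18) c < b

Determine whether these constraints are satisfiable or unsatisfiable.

Constraints 1, 7, 8, 13, and 14 give b ≤ d, d < a, a < e, e < f, f < b. Chaining: b ≤ d < a < e < f < b, which forces b < b — impossible.

Unsatisfiable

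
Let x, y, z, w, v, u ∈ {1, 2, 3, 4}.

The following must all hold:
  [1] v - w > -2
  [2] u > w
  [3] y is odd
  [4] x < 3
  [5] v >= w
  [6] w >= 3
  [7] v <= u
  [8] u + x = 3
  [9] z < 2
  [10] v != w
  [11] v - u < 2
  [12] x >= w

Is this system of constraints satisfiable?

Unsatisfiable

From constraints 6 and 12: x ≥ w and w ≥ 3, so x ≥ 3. From constraint 4: x ≤ 2. But 2 < 3, so no value of x works.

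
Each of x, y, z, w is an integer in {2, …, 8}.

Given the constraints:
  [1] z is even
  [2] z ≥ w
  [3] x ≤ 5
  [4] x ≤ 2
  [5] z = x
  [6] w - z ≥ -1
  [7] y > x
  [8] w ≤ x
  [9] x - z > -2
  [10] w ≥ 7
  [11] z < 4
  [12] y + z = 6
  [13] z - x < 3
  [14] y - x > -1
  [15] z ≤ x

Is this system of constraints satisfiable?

Unsatisfiable

From constraints 2 and 10: z ≥ w and w ≥ 7, so z ≥ 7. From constraints 4 and 15: z ≤ x and x ≤ 2, so z ≤ 2. But 2 < 7, so no value of z works.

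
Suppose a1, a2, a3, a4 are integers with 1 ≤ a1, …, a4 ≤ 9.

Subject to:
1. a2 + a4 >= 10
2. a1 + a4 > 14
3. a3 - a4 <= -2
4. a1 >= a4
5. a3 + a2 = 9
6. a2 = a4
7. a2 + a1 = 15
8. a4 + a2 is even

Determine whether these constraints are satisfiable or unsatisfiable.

Satisfiable

Try a1 = 9, a2 = 6, a3 = 3, a4 = 6.
Check constraint 1: a2 + a4 = 12; constraint 2: a1 + a4 = 15; constraint 3: a3 - a4 = -3. The remaining constraints are straightforward to verify.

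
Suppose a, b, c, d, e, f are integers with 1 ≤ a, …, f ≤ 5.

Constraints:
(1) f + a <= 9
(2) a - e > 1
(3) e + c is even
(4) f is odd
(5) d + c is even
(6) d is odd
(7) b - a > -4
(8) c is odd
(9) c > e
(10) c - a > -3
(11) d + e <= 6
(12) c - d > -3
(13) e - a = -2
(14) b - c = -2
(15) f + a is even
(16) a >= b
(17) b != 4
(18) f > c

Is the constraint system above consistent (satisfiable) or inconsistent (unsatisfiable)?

The assignment a = 3, b = 1, c = 3, d = 3, e = 1, f = 5 works:
  constraint 1 holds since f + a = 8.
  constraint 2 holds since a - e = 2.
The rest check out directly.

Satisfiable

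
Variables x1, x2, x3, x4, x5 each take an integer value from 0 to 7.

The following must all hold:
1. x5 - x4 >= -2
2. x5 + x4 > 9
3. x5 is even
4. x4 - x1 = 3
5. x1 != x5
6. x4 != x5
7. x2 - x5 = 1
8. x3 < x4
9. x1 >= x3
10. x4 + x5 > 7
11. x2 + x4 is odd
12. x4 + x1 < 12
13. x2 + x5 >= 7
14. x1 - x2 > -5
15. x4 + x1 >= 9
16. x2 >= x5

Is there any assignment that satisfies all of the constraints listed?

Take x1 = 3, x2 = 5, x3 = 0, x4 = 6, x5 = 4. Then constraint 1: x5 - x4 = -2; constraint 2: x5 + x4 = 10, and every other listed constraint is also met.

Satisfiable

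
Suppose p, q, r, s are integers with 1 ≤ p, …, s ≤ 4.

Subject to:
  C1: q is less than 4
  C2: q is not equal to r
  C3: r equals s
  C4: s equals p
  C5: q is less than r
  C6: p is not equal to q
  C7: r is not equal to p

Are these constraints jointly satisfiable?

From constraints 3 and 4, r = s = p, so r = p. But constraint 7 says r ≠ p. Contradiction.

Unsatisfiable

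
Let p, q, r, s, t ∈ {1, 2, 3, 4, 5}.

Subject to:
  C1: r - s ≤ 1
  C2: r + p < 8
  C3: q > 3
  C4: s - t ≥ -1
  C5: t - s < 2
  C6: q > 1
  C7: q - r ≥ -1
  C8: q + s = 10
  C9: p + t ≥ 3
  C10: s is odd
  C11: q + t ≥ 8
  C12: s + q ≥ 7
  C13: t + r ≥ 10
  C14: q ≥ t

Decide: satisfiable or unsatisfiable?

Satisfiable

Take p = 1, q = 5, r = 5, s = 5, t = 5. Then constraint 1: r - s = 0; constraint 2: r + p = 6, and every other listed constraint is also met.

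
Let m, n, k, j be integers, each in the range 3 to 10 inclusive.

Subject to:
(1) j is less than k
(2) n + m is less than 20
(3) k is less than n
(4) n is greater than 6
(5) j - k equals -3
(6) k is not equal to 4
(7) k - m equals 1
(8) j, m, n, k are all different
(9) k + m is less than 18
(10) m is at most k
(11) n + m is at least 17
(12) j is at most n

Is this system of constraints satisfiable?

Satisfiable

Take m = 7, n = 10, k = 8, j = 5. Then constraint 2: n + m = 17; constraint 5: j - k = -3; constraint 7: k - m = 1, and every other listed constraint is also met.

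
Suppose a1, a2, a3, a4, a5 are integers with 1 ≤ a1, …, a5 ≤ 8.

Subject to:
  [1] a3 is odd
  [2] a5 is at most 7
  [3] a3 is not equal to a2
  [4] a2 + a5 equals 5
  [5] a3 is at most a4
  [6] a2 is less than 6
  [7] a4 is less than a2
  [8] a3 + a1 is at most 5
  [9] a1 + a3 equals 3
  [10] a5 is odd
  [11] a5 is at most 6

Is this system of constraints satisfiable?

Try a1 = 2, a2 = 4, a3 = 1, a4 = 1, a5 = 1.
Check constraint 4: a2 + a5 = 5; constraint 8: a3 + a1 = 3. The remaining constraints are straightforward to verify.

Satisfiable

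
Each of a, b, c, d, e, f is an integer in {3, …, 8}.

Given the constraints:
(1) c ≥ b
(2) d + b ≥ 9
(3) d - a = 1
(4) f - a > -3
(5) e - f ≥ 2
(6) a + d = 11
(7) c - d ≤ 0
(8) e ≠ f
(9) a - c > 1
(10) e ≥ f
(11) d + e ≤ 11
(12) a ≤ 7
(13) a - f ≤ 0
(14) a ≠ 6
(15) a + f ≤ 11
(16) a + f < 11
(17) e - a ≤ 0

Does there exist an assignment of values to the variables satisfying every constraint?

Unsatisfiable

Constraints 5, 13, and 17 give f − a ≥ 0, a − e ≥ 0, e − f ≥ 2.
Adding all 3 inequalities: the left sides telescope to 0, and the right sides sum to 0 + 0 + 2 = 2. So 0 ≥ 2, which is false.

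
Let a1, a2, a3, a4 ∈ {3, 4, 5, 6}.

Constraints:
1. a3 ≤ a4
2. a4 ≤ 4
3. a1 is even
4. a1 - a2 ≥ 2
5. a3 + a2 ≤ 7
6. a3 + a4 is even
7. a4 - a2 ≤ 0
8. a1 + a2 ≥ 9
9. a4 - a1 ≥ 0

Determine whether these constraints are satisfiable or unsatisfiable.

Constraints 4, 7, and 9 give a4 − a1 ≥ 0, a1 − a2 ≥ 2, a2 − a4 ≥ 0.
Adding all 3 inequalities: the left sides telescope to 0, and the right sides sum to 0 + 2 + 0 = 2. So 0 ≥ 2, which is false.

Unsatisfiable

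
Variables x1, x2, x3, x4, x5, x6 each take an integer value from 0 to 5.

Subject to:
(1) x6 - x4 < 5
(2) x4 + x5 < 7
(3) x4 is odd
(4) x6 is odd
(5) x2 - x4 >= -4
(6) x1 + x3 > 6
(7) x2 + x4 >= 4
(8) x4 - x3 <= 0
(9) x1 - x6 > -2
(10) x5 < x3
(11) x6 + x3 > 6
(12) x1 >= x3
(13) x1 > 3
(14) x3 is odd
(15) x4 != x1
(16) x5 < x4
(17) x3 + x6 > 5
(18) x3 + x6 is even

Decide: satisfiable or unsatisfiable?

Satisfiable

One satisfying assignment is x1 = 5, x2 = 2, x3 = 3, x4 = 3, x5 = 2, x6 = 5.
For the less obvious constraints — constraint 1: x6 - x4 = 2; constraint 2: x4 + x5 = 5; constraint 5: x2 - x4 = -1 — and the others hold by inspection.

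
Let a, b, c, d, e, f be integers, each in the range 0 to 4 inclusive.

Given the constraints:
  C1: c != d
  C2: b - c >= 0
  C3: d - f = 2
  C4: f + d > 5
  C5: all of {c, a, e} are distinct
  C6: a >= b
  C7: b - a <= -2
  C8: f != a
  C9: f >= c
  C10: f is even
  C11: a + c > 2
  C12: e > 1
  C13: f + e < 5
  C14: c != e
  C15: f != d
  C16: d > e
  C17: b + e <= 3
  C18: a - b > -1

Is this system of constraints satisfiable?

Satisfiable

Take a = 3, b = 1, c = 1, d = 4, e = 2, f = 2. Then constraint 2: b - c = 0; constraint 3: d - f = 2; constraint 4: f + d = 6, and every other listed constraint is also met.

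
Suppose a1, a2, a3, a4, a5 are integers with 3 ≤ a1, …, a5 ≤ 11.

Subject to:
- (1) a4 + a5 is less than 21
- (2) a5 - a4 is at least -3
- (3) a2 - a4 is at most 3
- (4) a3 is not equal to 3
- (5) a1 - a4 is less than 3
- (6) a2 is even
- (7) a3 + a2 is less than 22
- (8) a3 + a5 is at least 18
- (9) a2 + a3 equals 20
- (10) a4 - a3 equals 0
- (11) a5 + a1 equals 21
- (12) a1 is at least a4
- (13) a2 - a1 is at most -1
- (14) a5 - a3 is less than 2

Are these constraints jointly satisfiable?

Take a1 = 11, a2 = 10, a3 = 10, a4 = 10, a5 = 10. Then constraint 1: a4 + a5 = 20; constraint 2: a5 - a4 = 0; constraint 3: a2 - a4 = 0, and every other listed constraint is also met.

Satisfiable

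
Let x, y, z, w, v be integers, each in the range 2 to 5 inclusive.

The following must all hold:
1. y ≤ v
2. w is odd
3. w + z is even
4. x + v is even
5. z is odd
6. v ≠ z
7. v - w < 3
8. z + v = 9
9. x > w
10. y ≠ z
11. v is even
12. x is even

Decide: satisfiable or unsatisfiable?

Satisfiable

Setting (x, y, z, w, v) = (4, 4, 5, 3, 4) satisfies everything: constraint 7: v - w = 1; constraint 8: z + v = 9, and the others follow.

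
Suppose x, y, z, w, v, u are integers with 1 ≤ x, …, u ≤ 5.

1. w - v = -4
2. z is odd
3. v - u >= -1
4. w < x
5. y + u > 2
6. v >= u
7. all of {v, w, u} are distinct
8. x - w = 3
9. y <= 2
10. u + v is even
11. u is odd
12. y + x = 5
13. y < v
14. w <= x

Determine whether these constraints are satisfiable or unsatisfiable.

Setting (x, y, z, w, v, u) = (4, 1, 3, 1, 5, 3) satisfies everything: constraint 1: w - v = -4; constraint 3: v - u = 2, and the others follow.

Satisfiable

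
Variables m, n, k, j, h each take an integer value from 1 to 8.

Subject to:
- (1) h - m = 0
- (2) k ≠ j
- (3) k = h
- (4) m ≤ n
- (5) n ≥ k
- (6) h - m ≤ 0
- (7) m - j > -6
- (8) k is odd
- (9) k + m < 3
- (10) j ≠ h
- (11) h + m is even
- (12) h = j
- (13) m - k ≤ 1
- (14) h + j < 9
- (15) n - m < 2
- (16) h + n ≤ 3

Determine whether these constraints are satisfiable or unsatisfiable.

Unsatisfiable

From constraints 3 and 12, k = h = j, so k = j. But constraint 2 says k ≠ j. Contradiction.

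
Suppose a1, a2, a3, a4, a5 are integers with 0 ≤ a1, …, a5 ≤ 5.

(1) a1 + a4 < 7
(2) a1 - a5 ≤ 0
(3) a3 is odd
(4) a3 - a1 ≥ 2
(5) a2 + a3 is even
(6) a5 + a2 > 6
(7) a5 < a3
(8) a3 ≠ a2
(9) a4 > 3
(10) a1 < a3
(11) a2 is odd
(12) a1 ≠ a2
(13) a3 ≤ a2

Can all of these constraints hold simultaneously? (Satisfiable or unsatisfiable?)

Setting (a1, a2, a3, a4, a5) = (1, 5, 3, 4, 2) satisfies everything: constraint 1: a1 + a4 = 5; constraint 2: a1 - a5 = -1; constraint 4: a3 - a1 = 2, and the others follow.

Satisfiable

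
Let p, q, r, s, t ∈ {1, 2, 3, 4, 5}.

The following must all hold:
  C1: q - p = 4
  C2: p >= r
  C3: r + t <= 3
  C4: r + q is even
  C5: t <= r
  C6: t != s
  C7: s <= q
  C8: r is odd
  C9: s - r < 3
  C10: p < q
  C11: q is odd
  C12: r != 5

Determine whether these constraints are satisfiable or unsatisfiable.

Satisfiable

Setting (p, q, r, s, t) = (1, 5, 1, 2, 1) satisfies everything: constraint 1: q - p = 4; constraint 3: r + t = 2, and the others follow.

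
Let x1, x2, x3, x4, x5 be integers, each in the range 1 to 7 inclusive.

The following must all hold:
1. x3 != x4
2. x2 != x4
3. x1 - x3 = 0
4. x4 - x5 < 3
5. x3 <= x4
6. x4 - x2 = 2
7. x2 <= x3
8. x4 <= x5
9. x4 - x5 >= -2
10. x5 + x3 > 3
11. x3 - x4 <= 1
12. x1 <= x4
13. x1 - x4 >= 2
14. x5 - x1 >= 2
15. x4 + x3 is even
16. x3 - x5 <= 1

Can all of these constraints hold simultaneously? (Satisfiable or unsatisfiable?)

Constraints 9, 13, and 14 give x4 − x5 ≥ -2, x5 − x1 ≥ 2, x1 − x4 ≥ 2.
Adding all 3 inequalities: the left sides telescope to 0, and the right sides sum to (-2) + 2 + 2 = 2. So 0 ≥ 2, which is false.

Unsatisfiable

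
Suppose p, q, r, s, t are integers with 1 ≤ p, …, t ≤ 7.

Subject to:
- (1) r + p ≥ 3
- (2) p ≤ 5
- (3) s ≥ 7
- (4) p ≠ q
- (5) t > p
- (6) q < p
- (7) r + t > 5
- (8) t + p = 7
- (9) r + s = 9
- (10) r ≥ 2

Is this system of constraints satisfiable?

Satisfiable

The assignment p = 3, q = 2, r = 2, s = 7, t = 4 works:
  constraint 1 holds since r + p = 5.
  constraint 7 holds since r + t = 6.
  constraint 8 holds since t + p = 7.
The rest check out directly.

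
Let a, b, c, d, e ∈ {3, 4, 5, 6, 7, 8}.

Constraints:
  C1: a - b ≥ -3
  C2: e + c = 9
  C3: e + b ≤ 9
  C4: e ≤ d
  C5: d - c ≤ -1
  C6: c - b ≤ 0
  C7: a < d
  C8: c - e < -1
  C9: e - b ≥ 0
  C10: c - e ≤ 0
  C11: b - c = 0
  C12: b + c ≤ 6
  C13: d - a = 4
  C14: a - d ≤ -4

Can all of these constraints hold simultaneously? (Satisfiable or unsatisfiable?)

Unsatisfiable

Constraints 1, 5, 6, and 14 give c − d ≥ 1, d − a ≥ 4, a − b ≥ -3, b − c ≥ 0.
Adding all 4 inequalities: the left sides telescope to 0, and the right sides sum to 1 + 4 + (-3) + 0 = 2. So 0 ≥ 2, which is false.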